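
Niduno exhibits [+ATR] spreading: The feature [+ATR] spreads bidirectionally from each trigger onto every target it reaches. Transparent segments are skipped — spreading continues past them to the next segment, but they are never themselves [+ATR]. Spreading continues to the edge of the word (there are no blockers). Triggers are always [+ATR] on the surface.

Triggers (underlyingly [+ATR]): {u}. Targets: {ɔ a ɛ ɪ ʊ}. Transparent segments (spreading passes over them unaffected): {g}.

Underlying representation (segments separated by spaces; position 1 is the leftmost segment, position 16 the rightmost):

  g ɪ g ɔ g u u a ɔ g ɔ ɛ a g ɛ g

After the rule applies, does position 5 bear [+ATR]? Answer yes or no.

no

From /u/ at 6 rightward: 7 /u/ is itself a trigger — this domain ends here.
From /u/ at 6 leftward: 5 /g/ transparent; 4 /ɔ/ → [+ATR]; 3 /g/ transparent; 2 /ɪ/ → [+ATR]; 1 /g/ transparent; word edge.
From /u/ at 7 rightward: 8 /a/ → [+ATR]; 9 /ɔ/ → [+ATR]; 10 /g/ transparent; 11 /ɔ/ → [+ATR]; 12 /ɛ/ → [+ATR]; 13 /a/ → [+ATR]; 14 /g/ transparent; 15 /ɛ/ → [+ATR]; 16 /g/ transparent; word edge.
From /u/ at 7 leftward: 6 /u/ is itself a trigger — this domain ends here.
[+ATR] positions on the surface: 2 4 6 7 8 9 11 12 13 15.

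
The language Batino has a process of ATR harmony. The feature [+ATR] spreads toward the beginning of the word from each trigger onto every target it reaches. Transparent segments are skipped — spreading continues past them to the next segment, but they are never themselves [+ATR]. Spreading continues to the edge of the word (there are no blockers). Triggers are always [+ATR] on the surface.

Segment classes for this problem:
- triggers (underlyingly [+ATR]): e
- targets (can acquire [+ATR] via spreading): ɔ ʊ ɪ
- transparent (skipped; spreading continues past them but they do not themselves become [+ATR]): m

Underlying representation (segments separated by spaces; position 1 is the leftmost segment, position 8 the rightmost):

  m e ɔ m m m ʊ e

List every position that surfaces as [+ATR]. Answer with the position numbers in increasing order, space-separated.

2 3 7 8

From /e/ at 2 leftward: 1 /m/ transparent; word edge.
From /e/ at 8 leftward: 7 /ʊ/ → [+ATR]; 6 /m/ transparent; 5 /m/ transparent; 4 /m/ transparent; 3 /ɔ/ → [+ATR]; 2 /e/ is itself a trigger — this domain ends here.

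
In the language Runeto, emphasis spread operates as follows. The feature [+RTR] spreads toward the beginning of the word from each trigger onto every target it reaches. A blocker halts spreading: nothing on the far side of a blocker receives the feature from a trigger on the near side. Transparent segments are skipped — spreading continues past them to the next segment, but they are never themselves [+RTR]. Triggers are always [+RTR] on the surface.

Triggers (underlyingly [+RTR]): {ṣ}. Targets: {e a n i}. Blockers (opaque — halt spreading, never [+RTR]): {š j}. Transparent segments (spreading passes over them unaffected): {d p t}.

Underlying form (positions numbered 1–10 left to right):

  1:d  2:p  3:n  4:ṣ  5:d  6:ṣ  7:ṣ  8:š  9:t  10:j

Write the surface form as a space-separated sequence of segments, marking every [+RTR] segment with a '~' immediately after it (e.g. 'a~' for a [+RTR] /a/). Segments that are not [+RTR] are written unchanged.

From /ṣ/ at 4 leftward: 3 /n/ → [+RTR]; 2 /p/ transparent; 1 /d/ transparent; word edge.
From /ṣ/ at 6 leftward: 5 /d/ transparent; 4 /ṣ/ is itself a trigger — this domain ends here.
From /ṣ/ at 7 leftward: 6 /ṣ/ is itself a trigger — this domain ends here.
[+RTR] positions on the surface: 3 4 6 7.

d p n~ ṣ~ d ṣ~ ṣ~ š t j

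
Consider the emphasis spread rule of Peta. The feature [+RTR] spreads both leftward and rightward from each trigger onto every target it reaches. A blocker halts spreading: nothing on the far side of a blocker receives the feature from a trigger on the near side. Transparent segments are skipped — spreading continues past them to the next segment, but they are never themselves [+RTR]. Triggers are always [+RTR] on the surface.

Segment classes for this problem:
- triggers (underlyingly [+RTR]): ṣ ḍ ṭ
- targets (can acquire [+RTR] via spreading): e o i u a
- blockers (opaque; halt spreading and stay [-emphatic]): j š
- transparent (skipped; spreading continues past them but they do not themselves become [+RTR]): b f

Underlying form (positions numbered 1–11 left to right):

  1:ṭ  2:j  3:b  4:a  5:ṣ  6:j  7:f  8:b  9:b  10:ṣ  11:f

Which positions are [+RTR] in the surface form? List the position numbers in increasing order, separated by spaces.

From /ṭ/ at 1 rightward: 2 /j/ blocks.
From /ṭ/ at 1 leftward: word edge.
From /ṣ/ at 5 rightward: 6 /j/ blocks.
From /ṣ/ at 5 leftward: 4 /a/ → [+RTR]; 3 /b/ transparent; 2 /j/ blocks.
From /ṣ/ at 10 rightward: 11 /f/ transparent; word edge.
From /ṣ/ at 10 leftward: 9 /b/ transparent; 8 /b/ transparent; 7 /f/ transparent; 6 /j/ blocks.

1 4 5 10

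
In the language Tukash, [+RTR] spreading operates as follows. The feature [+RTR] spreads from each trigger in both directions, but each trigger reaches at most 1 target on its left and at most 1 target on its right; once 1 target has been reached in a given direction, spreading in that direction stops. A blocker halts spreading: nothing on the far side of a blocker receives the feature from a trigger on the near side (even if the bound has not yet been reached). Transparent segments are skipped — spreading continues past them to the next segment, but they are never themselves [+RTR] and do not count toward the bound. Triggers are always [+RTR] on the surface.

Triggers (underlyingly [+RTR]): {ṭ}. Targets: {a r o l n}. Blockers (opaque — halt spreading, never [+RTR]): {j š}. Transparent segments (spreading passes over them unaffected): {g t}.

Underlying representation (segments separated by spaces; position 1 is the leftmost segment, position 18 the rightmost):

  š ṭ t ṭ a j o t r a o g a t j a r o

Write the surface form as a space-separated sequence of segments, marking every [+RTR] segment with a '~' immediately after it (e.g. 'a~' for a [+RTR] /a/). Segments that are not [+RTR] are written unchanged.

From /ṭ/ at 2 rightward: 3 /t/ transparent; 4 /ṭ/ is itself a trigger — this domain ends here.
From /ṭ/ at 2 leftward: 1 /š/ blocks.
From /ṭ/ at 4 rightward: 5 /a/ → [+RTR]; bound reached.
From /ṭ/ at 4 leftward: 3 /t/ transparent; 2 /ṭ/ is itself a trigger — this domain ends here.
Targets with no active source: positions 7 9 10 11 13 16 17 18 stay [-emphatic].
[+RTR] positions on the surface: 2 4 5.

š ṭ~ t ṭ~ a~ j o t r a o g a t j a r o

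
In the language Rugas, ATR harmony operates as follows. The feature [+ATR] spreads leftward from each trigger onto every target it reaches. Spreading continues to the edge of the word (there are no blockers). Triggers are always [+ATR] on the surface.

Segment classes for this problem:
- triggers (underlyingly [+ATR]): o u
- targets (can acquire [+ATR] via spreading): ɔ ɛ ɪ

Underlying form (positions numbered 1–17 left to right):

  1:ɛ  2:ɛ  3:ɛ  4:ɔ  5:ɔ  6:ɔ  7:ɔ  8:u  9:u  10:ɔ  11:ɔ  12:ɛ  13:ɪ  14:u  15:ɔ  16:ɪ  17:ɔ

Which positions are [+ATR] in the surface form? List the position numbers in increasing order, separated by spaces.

1 2 3 4 5 6 7 8 9 10 11 12 13 14

From /u/ at 8 leftward: 7 /ɔ/ → [+ATR]; 6 /ɔ/ → [+ATR]; 5 /ɔ/ → [+ATR]; 4 /ɔ/ → [+ATR]; 3 /ɛ/ → [+ATR]; 2 /ɛ/ → [+ATR]; 1 /ɛ/ → [+ATR]; word edge.
From /u/ at 9 leftward: 8 /u/ is itself a trigger — this domain ends here.
From /u/ at 14 leftward: 13 /ɪ/ → [+ATR]; 12 /ɛ/ → [+ATR]; 11 /ɔ/ → [+ATR]; 10 /ɔ/ → [+ATR]; 9 /u/ is itself a trigger — this domain ends here.
Targets with no active source: positions 15 16 17 stay [-ATR].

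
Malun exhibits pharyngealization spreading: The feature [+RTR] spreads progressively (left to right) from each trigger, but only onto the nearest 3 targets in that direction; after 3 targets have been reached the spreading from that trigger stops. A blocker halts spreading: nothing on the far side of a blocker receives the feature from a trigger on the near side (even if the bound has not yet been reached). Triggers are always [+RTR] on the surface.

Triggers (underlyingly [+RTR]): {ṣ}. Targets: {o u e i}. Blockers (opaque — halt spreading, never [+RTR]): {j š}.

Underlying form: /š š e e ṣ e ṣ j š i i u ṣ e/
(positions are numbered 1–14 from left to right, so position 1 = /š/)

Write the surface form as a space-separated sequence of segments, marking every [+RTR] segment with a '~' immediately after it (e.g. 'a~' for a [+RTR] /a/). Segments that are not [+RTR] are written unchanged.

š š e e ṣ~ e~ ṣ~ j š i i u ṣ~ e~

From /ṣ/ at 5 rightward: 6 /e/ → [+RTR]; 7 /ṣ/ is itself a trigger — this domain ends here.
From /ṣ/ at 7 rightward: 8 /j/ blocks.
From /ṣ/ at 13 rightward: 14 /e/ → [+RTR]; word edge.
Targets with no active source: positions 3 4 10 11 12 stay [-emphatic].
[+RTR] positions on the surface: 5 6 7 13 14.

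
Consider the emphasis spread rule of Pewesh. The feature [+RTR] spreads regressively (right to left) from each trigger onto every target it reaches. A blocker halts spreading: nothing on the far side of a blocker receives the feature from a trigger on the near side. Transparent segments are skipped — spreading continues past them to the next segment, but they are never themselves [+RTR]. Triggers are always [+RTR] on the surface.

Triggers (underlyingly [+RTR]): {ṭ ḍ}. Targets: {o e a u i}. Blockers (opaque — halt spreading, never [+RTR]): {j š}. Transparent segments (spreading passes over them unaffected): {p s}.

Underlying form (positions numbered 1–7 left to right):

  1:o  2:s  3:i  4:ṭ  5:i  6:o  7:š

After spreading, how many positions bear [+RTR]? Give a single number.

3

From /ṭ/ at 4 leftward: 3 /i/ → [+RTR]; 2 /s/ transparent; 1 /o/ → [+RTR]; word edge.
Targets with no active source: positions 5 6 stay [-emphatic].
[+RTR] positions on the surface: 1 3 4.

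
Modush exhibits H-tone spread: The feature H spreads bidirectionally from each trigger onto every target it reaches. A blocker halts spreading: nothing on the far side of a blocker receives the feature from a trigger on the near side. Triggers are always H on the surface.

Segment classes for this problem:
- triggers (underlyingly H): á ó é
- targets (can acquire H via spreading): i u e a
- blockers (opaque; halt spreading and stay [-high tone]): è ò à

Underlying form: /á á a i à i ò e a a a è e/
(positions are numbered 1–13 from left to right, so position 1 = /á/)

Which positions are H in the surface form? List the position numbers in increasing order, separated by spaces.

1 2 3 4

From /á/ at 1 rightward: 2 /á/ is itself a trigger — this domain ends here.
From /á/ at 1 leftward: word edge.
From /á/ at 2 rightward: 3 /a/ → H; 4 /i/ → H; 5 /à/ blocks.
From /á/ at 2 leftward: 1 /á/ is itself a trigger — this domain ends here.
Targets with no active source: positions 6 8 9 10 11 13 stay [-high tone].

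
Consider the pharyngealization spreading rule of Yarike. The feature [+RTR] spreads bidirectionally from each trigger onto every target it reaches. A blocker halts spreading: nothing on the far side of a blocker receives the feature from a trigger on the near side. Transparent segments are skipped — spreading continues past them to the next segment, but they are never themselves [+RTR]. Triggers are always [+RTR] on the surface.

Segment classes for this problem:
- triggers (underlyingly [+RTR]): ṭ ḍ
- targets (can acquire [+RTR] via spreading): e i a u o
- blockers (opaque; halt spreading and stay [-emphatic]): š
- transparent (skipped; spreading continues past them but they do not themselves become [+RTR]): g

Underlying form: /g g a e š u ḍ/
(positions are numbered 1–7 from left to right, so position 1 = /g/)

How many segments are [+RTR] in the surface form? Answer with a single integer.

2

From /ḍ/ at 7 rightward: word edge.
From /ḍ/ at 7 leftward: 6 /u/ → [+RTR]; 5 /š/ blocks.
Targets with no active source: positions 3 4 stay [-emphatic].
[+RTR] positions on the surface: 6 7.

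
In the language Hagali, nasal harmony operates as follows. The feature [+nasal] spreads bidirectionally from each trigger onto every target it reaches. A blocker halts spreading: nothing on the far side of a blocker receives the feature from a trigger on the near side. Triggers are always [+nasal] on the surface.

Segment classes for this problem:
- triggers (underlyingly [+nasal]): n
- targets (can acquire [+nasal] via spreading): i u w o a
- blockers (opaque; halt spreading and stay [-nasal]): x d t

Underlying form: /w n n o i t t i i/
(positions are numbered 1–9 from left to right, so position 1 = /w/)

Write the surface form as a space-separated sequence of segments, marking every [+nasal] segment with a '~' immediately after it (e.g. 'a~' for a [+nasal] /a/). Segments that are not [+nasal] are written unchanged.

w~ n~ n~ o~ i~ t t i i

From /n/ at 2 rightward: 3 /n/ is itself a trigger — this domain ends here.
From /n/ at 2 leftward: 1 /w/ → [+nasal]; word edge.
From /n/ at 3 rightward: 4 /o/ → [+nasal]; 5 /i/ → [+nasal]; 6 /t/ blocks.
From /n/ at 3 leftward: 2 /n/ is itself a trigger — this domain ends here.
Targets with no active source: positions 8 9 stay [-nasal].
[+nasal] positions on the surface: 1 2 3 4 5.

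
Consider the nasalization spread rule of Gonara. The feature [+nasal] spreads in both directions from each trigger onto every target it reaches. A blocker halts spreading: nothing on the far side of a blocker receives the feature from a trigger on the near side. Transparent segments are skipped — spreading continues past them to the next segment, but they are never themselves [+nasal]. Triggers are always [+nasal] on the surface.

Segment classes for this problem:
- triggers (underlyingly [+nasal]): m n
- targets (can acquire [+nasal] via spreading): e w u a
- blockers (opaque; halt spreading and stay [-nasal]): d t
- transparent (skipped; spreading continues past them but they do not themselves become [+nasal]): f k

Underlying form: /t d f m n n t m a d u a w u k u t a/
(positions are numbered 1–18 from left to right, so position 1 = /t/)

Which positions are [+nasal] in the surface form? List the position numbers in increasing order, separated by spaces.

From /m/ at 4 rightward: 5 /n/ is itself a trigger — this domain ends here.
From /m/ at 4 leftward: 3 /f/ transparent; 2 /d/ blocks.
From /n/ at 5 rightward: 6 /n/ is itself a trigger — this domain ends here.
From /n/ at 5 leftward: 4 /m/ is itself a trigger — this domain ends here.
From /n/ at 6 rightward: 7 /t/ blocks.
From /n/ at 6 leftward: 5 /n/ is itself a trigger — this domain ends here.
From /m/ at 8 rightward: 9 /a/ → [+nasal]; 10 /d/ blocks.
From /m/ at 8 leftward: 7 /t/ blocks.
Targets with no active source: positions 11 12 13 14 16 18 stay [-nasal].

4 5 6 8 9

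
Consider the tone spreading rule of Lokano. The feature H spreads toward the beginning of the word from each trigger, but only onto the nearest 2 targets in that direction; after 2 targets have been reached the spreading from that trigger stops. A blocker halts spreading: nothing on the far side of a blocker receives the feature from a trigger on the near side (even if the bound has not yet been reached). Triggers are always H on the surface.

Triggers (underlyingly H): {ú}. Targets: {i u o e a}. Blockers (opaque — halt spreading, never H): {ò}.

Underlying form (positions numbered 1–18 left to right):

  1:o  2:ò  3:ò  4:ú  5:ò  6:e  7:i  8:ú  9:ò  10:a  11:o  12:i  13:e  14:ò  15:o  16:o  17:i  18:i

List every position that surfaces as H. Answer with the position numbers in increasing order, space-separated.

4 6 7 8

From /ú/ at 4 leftward: 3 /ò/ blocks.
From /ú/ at 8 leftward: 7 /i/ → H; 6 /e/ → H; bound reached.
Targets with no active source: positions 1 10 11 12 13 15 16 17 18 stay [-high tone].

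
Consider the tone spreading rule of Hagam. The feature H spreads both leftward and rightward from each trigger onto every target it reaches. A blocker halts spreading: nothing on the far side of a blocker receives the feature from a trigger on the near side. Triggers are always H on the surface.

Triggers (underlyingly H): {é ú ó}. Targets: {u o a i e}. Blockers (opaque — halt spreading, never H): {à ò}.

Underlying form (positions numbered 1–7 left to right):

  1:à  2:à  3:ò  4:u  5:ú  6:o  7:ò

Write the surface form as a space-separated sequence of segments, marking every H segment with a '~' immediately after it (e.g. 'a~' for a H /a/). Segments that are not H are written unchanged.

à à ò u~ ú~ o~ ò

From /ú/ at 5 rightward: 6 /o/ → H; 7 /ò/ blocks.
From /ú/ at 5 leftward: 4 /u/ → H; 3 /ò/ blocks.
H positions on the surface: 4 5 6.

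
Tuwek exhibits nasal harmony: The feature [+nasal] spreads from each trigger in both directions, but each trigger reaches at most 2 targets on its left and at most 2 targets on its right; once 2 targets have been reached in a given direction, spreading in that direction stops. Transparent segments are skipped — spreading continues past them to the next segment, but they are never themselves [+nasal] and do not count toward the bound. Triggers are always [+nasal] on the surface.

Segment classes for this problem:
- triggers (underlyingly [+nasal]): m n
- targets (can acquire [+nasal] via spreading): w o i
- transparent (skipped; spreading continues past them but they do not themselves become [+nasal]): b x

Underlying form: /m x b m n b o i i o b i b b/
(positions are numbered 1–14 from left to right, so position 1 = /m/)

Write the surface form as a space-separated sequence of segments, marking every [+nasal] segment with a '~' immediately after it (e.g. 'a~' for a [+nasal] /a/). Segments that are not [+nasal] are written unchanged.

m~ x b m~ n~ b o~ i~ i o b i b b

From /m/ at 1 rightward: 2 /x/ transparent; 3 /b/ transparent; 4 /m/ is itself a trigger — this domain ends here.
From /m/ at 1 leftward: word edge.
From /m/ at 4 rightward: 5 /n/ is itself a trigger — this domain ends here.
From /m/ at 4 leftward: 3 /b/ transparent; 2 /x/ transparent; 1 /m/ is itself a trigger — this domain ends here.
From /n/ at 5 rightward: 6 /b/ transparent; 7 /o/ → [+nasal]; 8 /i/ → [+nasal]; bound reached.
From /n/ at 5 leftward: 4 /m/ is itself a trigger — this domain ends here.
Targets with no active source: positions 9 10 12 stay [-nasal].
[+nasal] positions on the surface: 1 4 5 7 8.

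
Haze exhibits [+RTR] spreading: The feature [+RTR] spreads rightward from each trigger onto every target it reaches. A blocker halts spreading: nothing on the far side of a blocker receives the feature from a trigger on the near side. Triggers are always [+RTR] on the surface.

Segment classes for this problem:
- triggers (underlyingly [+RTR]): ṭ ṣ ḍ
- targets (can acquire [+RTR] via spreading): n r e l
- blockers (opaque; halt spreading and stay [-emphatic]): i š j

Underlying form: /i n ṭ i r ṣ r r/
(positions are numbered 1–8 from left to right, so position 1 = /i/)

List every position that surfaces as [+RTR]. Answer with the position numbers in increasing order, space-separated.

From /ṭ/ at 3 rightward: 4 /i/ blocks.
From /ṣ/ at 6 rightward: 7 /r/ → [+RTR]; 8 /r/ → [+RTR]; word edge.
Targets with no active source: positions 2 5 stay [-emphatic].

3 6 7 8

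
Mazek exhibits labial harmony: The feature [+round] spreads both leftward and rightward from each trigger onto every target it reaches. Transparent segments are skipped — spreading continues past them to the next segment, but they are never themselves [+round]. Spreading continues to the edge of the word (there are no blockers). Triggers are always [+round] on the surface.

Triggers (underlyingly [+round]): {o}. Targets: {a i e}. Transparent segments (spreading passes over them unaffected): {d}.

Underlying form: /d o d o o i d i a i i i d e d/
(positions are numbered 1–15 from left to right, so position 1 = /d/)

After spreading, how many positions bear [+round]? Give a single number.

10

From /o/ at 2 rightward: 3 /d/ transparent; 4 /o/ is itself a trigger — this domain ends here.
From /o/ at 2 leftward: 1 /d/ transparent; word edge.
From /o/ at 4 rightward: 5 /o/ is itself a trigger — this domain ends here.
From /o/ at 4 leftward: 3 /d/ transparent; 2 /o/ is itself a trigger — this domain ends here.
From /o/ at 5 rightward: 6 /i/ → [+round]; 7 /d/ transparent; 8 /i/ → [+round]; 9 /a/ → [+round]; 10 /i/ → [+round]; 11 /i/ → [+round]; 12 /i/ → [+round]; 13 /d/ transparent; 14 /e/ → [+round]; 15 /d/ transparent; word edge.
From /o/ at 5 leftward: 4 /o/ is itself a trigger — this domain ends here.
[+round] positions on the surface: 2 4 5 6 8 9 10 11 12 14.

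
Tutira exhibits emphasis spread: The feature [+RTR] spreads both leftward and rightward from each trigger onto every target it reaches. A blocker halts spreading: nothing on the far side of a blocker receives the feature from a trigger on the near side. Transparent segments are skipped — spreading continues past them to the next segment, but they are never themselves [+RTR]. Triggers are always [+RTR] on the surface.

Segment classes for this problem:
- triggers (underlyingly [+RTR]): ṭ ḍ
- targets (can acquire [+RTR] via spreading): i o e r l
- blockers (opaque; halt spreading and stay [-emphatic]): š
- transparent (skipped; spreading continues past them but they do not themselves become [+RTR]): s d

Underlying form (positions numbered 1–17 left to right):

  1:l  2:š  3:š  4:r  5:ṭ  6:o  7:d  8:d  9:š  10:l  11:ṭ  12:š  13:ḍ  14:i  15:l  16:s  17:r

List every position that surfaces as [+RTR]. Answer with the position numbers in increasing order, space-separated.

From /ṭ/ at 5 rightward: 6 /o/ → [+RTR]; 7 /d/ transparent; 8 /d/ transparent; 9 /š/ blocks.
From /ṭ/ at 5 leftward: 4 /r/ → [+RTR]; 3 /š/ blocks.
From /ṭ/ at 11 rightward: 12 /š/ blocks.
From /ṭ/ at 11 leftward: 10 /l/ → [+RTR]; 9 /š/ blocks.
From /ḍ/ at 13 rightward: 14 /i/ → [+RTR]; 15 /l/ → [+RTR]; 16 /s/ transparent; 17 /r/ → [+RTR]; word edge.
From /ḍ/ at 13 leftward: 12 /š/ blocks.
Target with no active source: position 1 stays [-emphatic].

4 5 6 10 11 13 14 15 17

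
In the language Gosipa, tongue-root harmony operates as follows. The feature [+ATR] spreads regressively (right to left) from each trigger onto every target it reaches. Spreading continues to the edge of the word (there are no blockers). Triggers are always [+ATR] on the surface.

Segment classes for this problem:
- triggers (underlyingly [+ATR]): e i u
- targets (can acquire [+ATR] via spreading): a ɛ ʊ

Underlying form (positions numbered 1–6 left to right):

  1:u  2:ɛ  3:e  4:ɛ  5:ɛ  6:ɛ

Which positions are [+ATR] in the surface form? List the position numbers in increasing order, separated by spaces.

1 2 3

From /u/ at 1 leftward: word edge.
From /e/ at 3 leftward: 2 /ɛ/ → [+ATR]; 1 /u/ is itself a trigger — this domain ends here.
Targets with no active source: positions 4 5 6 stay [-ATR].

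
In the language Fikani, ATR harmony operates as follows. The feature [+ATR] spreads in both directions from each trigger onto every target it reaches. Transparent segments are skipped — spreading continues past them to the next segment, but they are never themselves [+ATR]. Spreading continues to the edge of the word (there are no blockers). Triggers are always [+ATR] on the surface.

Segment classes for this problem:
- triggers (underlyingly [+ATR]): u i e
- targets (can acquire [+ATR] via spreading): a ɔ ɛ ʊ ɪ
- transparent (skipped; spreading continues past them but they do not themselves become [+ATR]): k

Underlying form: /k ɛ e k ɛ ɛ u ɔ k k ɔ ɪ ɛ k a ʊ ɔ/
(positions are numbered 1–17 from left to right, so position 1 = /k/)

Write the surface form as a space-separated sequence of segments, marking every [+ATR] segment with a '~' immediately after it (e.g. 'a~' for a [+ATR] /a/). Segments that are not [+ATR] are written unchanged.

k ɛ~ e~ k ɛ~ ɛ~ u~ ɔ~ k k ɔ~ ɪ~ ɛ~ k a~ ʊ~ ɔ~

From /e/ at 3 rightward: 4 /k/ transparent; 5 /ɛ/ → [+ATR]; 6 /ɛ/ → [+ATR]; 7 /u/ is itself a trigger — this domain ends here.
From /e/ at 3 leftward: 2 /ɛ/ → [+ATR]; 1 /k/ transparent; word edge.
From /u/ at 7 rightward: 8 /ɔ/ → [+ATR]; 9 /k/ transparent; 10 /k/ transparent; 11 /ɔ/ → [+ATR]; 12 /ɪ/ → [+ATR]; 13 /ɛ/ → [+ATR]; 14 /k/ transparent; 15 /a/ → [+ATR]; 16 /ʊ/ → [+ATR]; 17 /ɔ/ → [+ATR]; word edge.
From /u/ at 7 leftward: 6 /ɛ/ → [+ATR]; 5 /ɛ/ → [+ATR]; 4 /k/ transparent; 3 /e/ is itself a trigger — this domain ends here.
[+ATR] positions on the surface: 2 3 5 6 7 8 11 12 13 15 16 17.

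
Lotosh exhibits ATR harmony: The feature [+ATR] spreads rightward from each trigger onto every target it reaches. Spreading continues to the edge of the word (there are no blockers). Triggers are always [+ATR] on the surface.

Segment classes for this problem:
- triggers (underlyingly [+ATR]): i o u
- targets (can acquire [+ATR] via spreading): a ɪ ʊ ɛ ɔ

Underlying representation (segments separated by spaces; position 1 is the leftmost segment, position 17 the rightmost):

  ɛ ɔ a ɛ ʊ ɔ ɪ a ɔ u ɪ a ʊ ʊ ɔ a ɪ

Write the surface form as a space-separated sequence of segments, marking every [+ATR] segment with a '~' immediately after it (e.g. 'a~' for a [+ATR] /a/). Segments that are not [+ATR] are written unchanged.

From /u/ at 10 rightward: 11 /ɪ/ → [+ATR]; 12 /a/ → [+ATR]; 13 /ʊ/ → [+ATR]; 14 /ʊ/ → [+ATR]; 15 /ɔ/ → [+ATR]; 16 /a/ → [+ATR]; 17 /ɪ/ → [+ATR]; word edge.
Targets with no active source: positions 1 2 3 4 5 6 7 8 9 stay [-ATR].
[+ATR] positions on the surface: 10 11 12 13 14 15 16 17.

ɛ ɔ a ɛ ʊ ɔ ɪ a ɔ u~ ɪ~ a~ ʊ~ ʊ~ ɔ~ a~ ɪ~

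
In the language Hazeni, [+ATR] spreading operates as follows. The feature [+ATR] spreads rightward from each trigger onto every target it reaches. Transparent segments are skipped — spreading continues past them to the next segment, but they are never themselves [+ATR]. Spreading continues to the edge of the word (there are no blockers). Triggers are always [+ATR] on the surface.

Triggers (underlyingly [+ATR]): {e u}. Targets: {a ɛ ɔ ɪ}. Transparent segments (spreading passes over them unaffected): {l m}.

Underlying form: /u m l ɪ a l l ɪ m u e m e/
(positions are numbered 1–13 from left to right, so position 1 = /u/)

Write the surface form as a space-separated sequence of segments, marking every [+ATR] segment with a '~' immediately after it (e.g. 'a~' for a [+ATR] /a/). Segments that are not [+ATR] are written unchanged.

u~ m l ɪ~ a~ l l ɪ~ m u~ e~ m e~

From /u/ at 1 rightward: 2 /m/ transparent; 3 /l/ transparent; 4 /ɪ/ → [+ATR]; 5 /a/ → [+ATR]; 6 /l/ transparent; 7 /l/ transparent; 8 /ɪ/ → [+ATR]; 9 /m/ transparent; 10 /u/ is itself a trigger — this domain ends here.
From /u/ at 10 rightward: 11 /e/ is itself a trigger — this domain ends here.
From /e/ at 11 rightward: 12 /m/ transparent; 13 /e/ is itself a trigger — this domain ends here.
From /e/ at 13 rightward: word edge.
[+ATR] positions on the surface: 1 4 5 8 10 11 13.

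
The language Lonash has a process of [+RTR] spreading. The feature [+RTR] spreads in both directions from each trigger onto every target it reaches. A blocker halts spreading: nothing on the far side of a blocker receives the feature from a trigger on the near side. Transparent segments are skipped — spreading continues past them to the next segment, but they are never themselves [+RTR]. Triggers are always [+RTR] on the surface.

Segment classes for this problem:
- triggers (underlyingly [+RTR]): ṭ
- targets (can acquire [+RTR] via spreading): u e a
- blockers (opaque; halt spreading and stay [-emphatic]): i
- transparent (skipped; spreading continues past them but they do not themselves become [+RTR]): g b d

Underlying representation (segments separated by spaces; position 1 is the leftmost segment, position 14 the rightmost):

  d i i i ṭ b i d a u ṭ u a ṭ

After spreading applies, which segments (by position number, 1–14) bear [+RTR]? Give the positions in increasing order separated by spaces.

5 9 10 11 12 13 14

From /ṭ/ at 5 rightward: 6 /b/ transparent; 7 /i/ blocks.
From /ṭ/ at 5 leftward: 4 /i/ blocks.
From /ṭ/ at 11 rightward: 12 /u/ → [+RTR]; 13 /a/ → [+RTR]; 14 /ṭ/ is itself a trigger — this domain ends here.
From /ṭ/ at 11 leftward: 10 /u/ → [+RTR]; 9 /a/ → [+RTR]; 8 /d/ transparent; 7 /i/ blocks.
From /ṭ/ at 14 rightward: word edge.
From /ṭ/ at 14 leftward: 13 /a/ → [+RTR]; 12 /u/ → [+RTR]; 11 /ṭ/ is itself a trigger — this domain ends here.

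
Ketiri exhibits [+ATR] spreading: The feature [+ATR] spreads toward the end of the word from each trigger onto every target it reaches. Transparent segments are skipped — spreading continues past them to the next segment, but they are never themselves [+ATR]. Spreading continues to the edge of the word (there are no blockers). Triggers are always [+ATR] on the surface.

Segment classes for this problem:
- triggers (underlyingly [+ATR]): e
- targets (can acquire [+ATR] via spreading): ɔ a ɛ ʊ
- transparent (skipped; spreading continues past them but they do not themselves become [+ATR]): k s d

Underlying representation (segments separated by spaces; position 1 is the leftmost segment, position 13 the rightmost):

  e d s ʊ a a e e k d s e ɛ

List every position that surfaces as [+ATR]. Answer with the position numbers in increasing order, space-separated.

1 4 5 6 7 8 12 13

From /e/ at 1 rightward: 2 /d/ transparent; 3 /s/ transparent; 4 /ʊ/ → [+ATR]; 5 /a/ → [+ATR]; 6 /a/ → [+ATR]; 7 /e/ is itself a trigger — this domain ends here.
From /e/ at 7 rightward: 8 /e/ is itself a trigger — this domain ends here.
From /e/ at 8 rightward: 9 /k/ transparent; 10 /d/ transparent; 11 /s/ transparent; 12 /e/ is itself a trigger — this domain ends here.
From /e/ at 12 rightward: 13 /ɛ/ → [+ATR]; word edge.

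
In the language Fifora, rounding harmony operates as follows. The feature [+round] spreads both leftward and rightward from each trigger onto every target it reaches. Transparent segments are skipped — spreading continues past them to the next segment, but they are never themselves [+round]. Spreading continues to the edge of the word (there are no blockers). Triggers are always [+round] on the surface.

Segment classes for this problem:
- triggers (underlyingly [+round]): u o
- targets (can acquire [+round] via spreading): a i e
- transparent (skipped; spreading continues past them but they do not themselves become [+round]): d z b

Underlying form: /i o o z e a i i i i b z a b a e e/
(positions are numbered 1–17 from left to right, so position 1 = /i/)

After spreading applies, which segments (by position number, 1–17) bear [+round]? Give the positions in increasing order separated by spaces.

1 2 3 5 6 7 8 9 10 13 15 16 17

From /o/ at 2 rightward: 3 /o/ is itself a trigger — this domain ends here.
From /o/ at 2 leftward: 1 /i/ → [+round]; word edge.
From /o/ at 3 rightward: 4 /z/ transparent; 5 /e/ → [+round]; 6 /a/ → [+round]; 7 /i/ → [+round]; 8 /i/ → [+round]; 9 /i/ → [+round]; 10 /i/ → [+round]; 11 /b/ transparent; 12 /z/ transparent; 13 /a/ → [+round]; 14 /b/ transparent; 15 /a/ → [+round]; 16 /e/ → [+round]; 17 /e/ → [+round]; word edge.
From /o/ at 3 leftward: 2 /o/ is itself a trigger — this domain ends here.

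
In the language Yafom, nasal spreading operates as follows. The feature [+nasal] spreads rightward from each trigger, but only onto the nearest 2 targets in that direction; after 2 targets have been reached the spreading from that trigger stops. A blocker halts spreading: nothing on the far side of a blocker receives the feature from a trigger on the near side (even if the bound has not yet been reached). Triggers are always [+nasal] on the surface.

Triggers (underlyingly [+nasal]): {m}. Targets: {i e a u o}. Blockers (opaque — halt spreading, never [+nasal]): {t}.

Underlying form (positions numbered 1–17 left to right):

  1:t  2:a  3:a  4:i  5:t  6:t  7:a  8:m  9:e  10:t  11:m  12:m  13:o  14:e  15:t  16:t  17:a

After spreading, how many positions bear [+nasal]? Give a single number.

From /m/ at 8 rightward: 9 /e/ → [+nasal]; 10 /t/ blocks.
From /m/ at 11 rightward: 12 /m/ is itself a trigger — this domain ends here.
From /m/ at 12 rightward: 13 /o/ → [+nasal]; 14 /e/ → [+nasal]; bound reached.
Targets with no active source: positions 2 3 4 7 17 stay [-nasal].
[+nasal] positions on the surface: 8 9 11 12 13 14.

6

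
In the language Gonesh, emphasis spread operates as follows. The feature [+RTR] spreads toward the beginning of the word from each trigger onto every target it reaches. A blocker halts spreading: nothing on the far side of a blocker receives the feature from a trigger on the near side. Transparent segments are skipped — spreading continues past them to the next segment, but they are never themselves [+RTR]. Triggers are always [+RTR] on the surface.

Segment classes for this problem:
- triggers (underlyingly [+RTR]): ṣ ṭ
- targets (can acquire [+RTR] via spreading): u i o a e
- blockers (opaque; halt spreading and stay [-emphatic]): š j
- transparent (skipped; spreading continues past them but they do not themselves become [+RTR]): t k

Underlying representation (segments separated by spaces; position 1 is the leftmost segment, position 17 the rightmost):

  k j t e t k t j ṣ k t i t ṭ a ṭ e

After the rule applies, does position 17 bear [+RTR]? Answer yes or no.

no

From /ṣ/ at 9 leftward: 8 /j/ blocks.
From /ṭ/ at 14 leftward: 13 /t/ transparent; 12 /i/ → [+RTR]; 11 /t/ transparent; 10 /k/ transparent; 9 /ṣ/ is itself a trigger — this domain ends here.
From /ṭ/ at 16 leftward: 15 /a/ → [+RTR]; 14 /ṭ/ is itself a trigger — this domain ends here.
Targets with no active source: positions 4 17 stay [-emphatic].
[+RTR] positions on the surface: 9 12 14 15 16.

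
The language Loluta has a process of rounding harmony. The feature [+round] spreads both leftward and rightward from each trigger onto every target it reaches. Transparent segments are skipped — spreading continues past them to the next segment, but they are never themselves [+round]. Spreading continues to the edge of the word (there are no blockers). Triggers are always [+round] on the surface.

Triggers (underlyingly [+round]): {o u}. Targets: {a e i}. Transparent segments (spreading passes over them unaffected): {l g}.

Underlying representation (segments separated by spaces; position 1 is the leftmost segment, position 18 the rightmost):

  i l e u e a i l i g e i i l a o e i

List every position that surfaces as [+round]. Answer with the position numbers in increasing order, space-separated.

1 3 4 5 6 7 9 11 12 13 15 16 17 18

From /u/ at 4 rightward: 5 /e/ → [+round]; 6 /a/ → [+round]; 7 /i/ → [+round]; 8 /l/ transparent; 9 /i/ → [+round]; 10 /g/ transparent; 11 /e/ → [+round]; 12 /i/ → [+round]; 13 /i/ → [+round]; 14 /l/ transparent; 15 /a/ → [+round]; 16 /o/ is itself a trigger — this domain ends here.
From /u/ at 4 leftward: 3 /e/ → [+round]; 2 /l/ transparent; 1 /i/ → [+round]; word edge.
From /o/ at 16 rightward: 17 /e/ → [+round]; 18 /i/ → [+round]; word edge.
From /o/ at 16 leftward: 15 /a/ → [+round]; 14 /l/ transparent; 13 /i/ → [+round]; 12 /i/ → [+round]; 11 /e/ → [+round]; 10 /g/ transparent; 9 /i/ → [+round]; 8 /l/ transparent; 7 /i/ → [+round]; 6 /a/ → [+round]; 5 /e/ → [+round]; 4 /u/ is itself a trigger — this domain ends here.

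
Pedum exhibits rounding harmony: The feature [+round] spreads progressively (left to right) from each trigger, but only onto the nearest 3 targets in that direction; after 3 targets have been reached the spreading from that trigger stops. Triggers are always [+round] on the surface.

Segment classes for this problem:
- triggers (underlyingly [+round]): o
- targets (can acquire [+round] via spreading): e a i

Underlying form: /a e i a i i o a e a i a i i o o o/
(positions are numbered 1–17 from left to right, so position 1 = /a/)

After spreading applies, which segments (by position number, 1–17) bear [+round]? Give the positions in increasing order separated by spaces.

From /o/ at 7 rightward: 8 /a/ → [+round]; 9 /e/ → [+round]; 10 /a/ → [+round]; bound reached.
From /o/ at 15 rightward: 16 /o/ is itself a trigger — this domain ends here.
From /o/ at 16 rightward: 17 /o/ is itself a trigger — this domain ends here.
From /o/ at 17 rightward: word edge.
Targets with no active source: positions 1 2 3 4 5 6 11 12 13 14 stay [-round].

7 8 9 10 15 16 17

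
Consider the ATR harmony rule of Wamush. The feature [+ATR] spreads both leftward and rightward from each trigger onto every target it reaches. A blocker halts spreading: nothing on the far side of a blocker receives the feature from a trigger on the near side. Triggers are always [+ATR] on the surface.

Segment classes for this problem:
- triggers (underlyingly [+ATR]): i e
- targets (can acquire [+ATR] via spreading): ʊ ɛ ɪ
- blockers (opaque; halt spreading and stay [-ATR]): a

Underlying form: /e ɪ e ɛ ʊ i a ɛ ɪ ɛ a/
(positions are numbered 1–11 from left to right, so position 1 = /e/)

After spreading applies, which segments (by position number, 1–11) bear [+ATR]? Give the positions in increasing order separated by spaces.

From /e/ at 1 rightward: 2 /ɪ/ → [+ATR]; 3 /e/ is itself a trigger — this domain ends here.
From /e/ at 1 leftward: word edge.
From /e/ at 3 rightward: 4 /ɛ/ → [+ATR]; 5 /ʊ/ → [+ATR]; 6 /i/ is itself a trigger — this domain ends here.
From /e/ at 3 leftward: 2 /ɪ/ → [+ATR]; 1 /e/ is itself a trigger — this domain ends here.
From /i/ at 6 rightward: 7 /a/ blocks.
From /i/ at 6 leftward: 5 /ʊ/ → [+ATR]; 4 /ɛ/ → [+ATR]; 3 /e/ is itself a trigger — this domain ends here.
Targets with no active source: positions 8 9 10 stay [-ATR].

1 2 3 4 5 6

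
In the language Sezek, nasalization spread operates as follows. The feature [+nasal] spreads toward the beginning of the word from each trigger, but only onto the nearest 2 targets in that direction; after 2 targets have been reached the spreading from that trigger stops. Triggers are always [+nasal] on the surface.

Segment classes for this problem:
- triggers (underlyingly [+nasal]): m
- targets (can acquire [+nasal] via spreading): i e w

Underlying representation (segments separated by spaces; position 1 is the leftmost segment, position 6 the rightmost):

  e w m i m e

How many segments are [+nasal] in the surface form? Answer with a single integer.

From /m/ at 3 leftward: 2 /w/ → [+nasal]; 1 /e/ → [+nasal]; bound reached.
From /m/ at 5 leftward: 4 /i/ → [+nasal]; 3 /m/ is itself a trigger — this domain ends here.
Target with no active source: position 6 stays [-nasal].
[+nasal] positions on the surface: 1 2 3 4 5.

5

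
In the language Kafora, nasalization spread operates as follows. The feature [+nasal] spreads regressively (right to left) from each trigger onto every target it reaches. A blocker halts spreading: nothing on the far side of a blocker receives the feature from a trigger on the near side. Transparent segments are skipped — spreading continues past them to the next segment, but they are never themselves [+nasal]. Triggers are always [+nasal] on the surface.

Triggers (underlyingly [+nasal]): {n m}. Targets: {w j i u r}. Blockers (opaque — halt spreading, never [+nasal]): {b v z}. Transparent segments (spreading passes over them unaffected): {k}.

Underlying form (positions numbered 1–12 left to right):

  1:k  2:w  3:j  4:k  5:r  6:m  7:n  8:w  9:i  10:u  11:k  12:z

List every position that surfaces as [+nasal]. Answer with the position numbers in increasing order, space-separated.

2 3 5 6 7

From /m/ at 6 leftward: 5 /r/ → [+nasal]; 4 /k/ transparent; 3 /j/ → [+nasal]; 2 /w/ → [+nasal]; 1 /k/ transparent; word edge.
From /n/ at 7 leftward: 6 /m/ is itself a trigger — this domain ends here.
Targets with no active source: positions 8 9 10 stay [-nasal].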